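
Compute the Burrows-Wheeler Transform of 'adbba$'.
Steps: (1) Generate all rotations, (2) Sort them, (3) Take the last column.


Rotations (sorted):
  0: $adbba -> last char: a
  1: a$adbb -> last char: b
  2: adbba$ -> last char: $
  3: ba$adb -> last char: b
  4: bba$ad -> last char: d
  5: dbba$a -> last char: a


BWT = ab$bda


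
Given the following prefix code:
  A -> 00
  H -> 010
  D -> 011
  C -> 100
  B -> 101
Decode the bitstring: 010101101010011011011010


Decoding step by step:
Bits 010 -> H
Bits 101 -> B
Bits 101 -> B
Bits 010 -> H
Bits 011 -> D
Bits 011 -> D
Bits 011 -> D
Bits 010 -> H


Decoded message: HBBHDDDH


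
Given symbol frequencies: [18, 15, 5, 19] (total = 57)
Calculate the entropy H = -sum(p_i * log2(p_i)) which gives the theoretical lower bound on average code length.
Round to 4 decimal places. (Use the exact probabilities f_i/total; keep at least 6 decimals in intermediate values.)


Per-symbol terms -p_i * log2(p_i) with p_i = f_i/57:
  p = 18/57 = 0.315789: log2(p) = -1.662965, -p*log2(p) = 0.525147
  p = 15/57 = 0.263158: log2(p) = -1.925999, -p*log2(p) = 0.506842
  p = 5/57 = 0.087719: log2(p) = -3.510962, -p*log2(p) = 0.307979
  p = 19/57 = 0.333333: log2(p) = -1.584963, -p*log2(p) = 0.528321
H = 0.525147 + 0.506842 + 0.307979 + 0.528321 = 1.868289

H = 1.8683 bits/symbol


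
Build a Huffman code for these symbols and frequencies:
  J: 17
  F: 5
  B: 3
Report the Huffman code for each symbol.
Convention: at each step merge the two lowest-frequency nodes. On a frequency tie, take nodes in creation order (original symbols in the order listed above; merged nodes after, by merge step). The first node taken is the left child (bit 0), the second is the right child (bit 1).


Huffman tree construction:
Step 1: Merge B(3) + F(5) = 8
Step 2: Merge (B+F)(8) + J(17) = 25
Read each symbol's code off the tree from the root (left child = 0, right child = 1).

Codes:
  J: 1 (length 1)
  F: 01 (length 2)
  B: 00 (length 2)
Average code length: 33/25 = 1.3200 bits/symbol


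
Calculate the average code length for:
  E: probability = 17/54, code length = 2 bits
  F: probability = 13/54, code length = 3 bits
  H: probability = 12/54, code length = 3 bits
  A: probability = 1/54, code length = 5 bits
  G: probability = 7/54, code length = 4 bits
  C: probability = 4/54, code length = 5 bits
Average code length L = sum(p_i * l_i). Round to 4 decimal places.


Weighted contributions p_i * l_i:
  E: (17/54) * 2 = 34/54
  F: (13/54) * 3 = 39/54
  H: (12/54) * 3 = 36/54
  A: (1/54) * 5 = 5/54
  G: (7/54) * 4 = 28/54
  C: (4/54) * 5 = 20/54
Sum = (34 + 39 + 36 + 5 + 28 + 20)/54 = 162/54

L = 162/54 = 3.0000 bits/symbol


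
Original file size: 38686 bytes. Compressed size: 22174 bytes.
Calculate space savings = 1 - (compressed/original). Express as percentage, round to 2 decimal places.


ratio = compressed/original = 22174/38686 = 0.573179
savings = 1 - ratio = 1 - 0.573179 = 0.426821
as a percentage: 0.426821 * 100 = 42.68%

Space savings = 1 - 22174/38686 = 42.68%


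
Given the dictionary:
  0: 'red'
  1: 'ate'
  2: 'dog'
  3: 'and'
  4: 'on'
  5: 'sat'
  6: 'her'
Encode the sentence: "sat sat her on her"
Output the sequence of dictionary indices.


Look up each word in the dictionary:
  'sat' -> 5
  'sat' -> 5
  'her' -> 6
  'on' -> 4
  'her' -> 6

Encoded: [5, 5, 6, 4, 6]


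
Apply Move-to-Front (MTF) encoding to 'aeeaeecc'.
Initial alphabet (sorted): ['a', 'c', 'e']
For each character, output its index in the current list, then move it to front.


MTF encoding:
'a': index 0 in ['a', 'c', 'e'] -> ['a', 'c', 'e']
'e': index 2 in ['a', 'c', 'e'] -> ['e', 'a', 'c']
'e': index 0 in ['e', 'a', 'c'] -> ['e', 'a', 'c']
'a': index 1 in ['e', 'a', 'c'] -> ['a', 'e', 'c']
'e': index 1 in ['a', 'e', 'c'] -> ['e', 'a', 'c']
'e': index 0 in ['e', 'a', 'c'] -> ['e', 'a', 'c']
'c': index 2 in ['e', 'a', 'c'] -> ['c', 'e', 'a']
'c': index 0 in ['c', 'e', 'a'] -> ['c', 'e', 'a']


Output: [0, 2, 0, 1, 1, 0, 2, 0]


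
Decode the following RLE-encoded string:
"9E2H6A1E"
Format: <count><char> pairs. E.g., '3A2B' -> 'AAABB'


Expanding each <count><char> pair:
  9E -> 'EEEEEEEEE'
  2H -> 'HH'
  6A -> 'AAAAAA'
  1E -> 'E'

Decoded = EEEEEEEEEHHAAAAAAE


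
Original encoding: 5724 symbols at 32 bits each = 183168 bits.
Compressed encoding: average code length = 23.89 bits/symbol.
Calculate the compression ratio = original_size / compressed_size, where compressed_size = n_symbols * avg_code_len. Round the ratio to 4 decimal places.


original_size = n_symbols * orig_bits = 5724 * 32 = 183168 bits
compressed_size = n_symbols * avg_code_len = 5724 * 23.89 = 136746.36 bits
ratio = original_size / compressed_size = 183168 / 136746.36 = 1.3395

Compression ratio = 1.3395


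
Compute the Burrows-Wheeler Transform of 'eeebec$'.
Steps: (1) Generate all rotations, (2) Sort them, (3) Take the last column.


Rotations (sorted):
  0: $eeebec -> last char: c
  1: bec$eee -> last char: e
  2: c$eeebe -> last char: e
  3: ebec$ee -> last char: e
  4: ec$eeeb -> last char: b
  5: eebec$e -> last char: e
  6: eeebec$ -> last char: $


BWT = ceeebe$


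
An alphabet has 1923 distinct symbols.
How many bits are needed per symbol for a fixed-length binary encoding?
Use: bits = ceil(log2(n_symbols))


log2(1923) = 10.9091
Bracket: 2^10 = 1024 < 1923 <= 2^11 = 2048
So ceil(log2(1923)) = 11

bits = ceil(log2(1923)) = ceil(10.9091) = 11 bits


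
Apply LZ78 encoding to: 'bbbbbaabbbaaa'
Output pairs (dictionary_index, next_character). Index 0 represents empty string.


LZ78 encoding steps:
Dictionary: {0: ''}
Step 1: w='' (idx 0), next='b' -> output (0, 'b'), add 'b' as idx 1
Step 2: w='b' (idx 1), next='b' -> output (1, 'b'), add 'bb' as idx 2
Step 3: w='bb' (idx 2), next='a' -> output (2, 'a'), add 'bba' as idx 3
Step 4: w='' (idx 0), next='a' -> output (0, 'a'), add 'a' as idx 4
Step 5: w='bb' (idx 2), next='b' -> output (2, 'b'), add 'bbb' as idx 5
Step 6: w='a' (idx 4), next='a' -> output (4, 'a'), add 'aa' as idx 6
Step 7: w='a' (idx 4), end of input -> output (4, '')


Encoded: [(0, 'b'), (1, 'b'), (2, 'a'), (0, 'a'), (2, 'b'), (4, 'a'), (4, '')]


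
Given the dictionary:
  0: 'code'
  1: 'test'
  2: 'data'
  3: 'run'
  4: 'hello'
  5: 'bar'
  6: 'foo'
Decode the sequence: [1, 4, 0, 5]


Look up each index in the dictionary:
  1 -> 'test'
  4 -> 'hello'
  0 -> 'code'
  5 -> 'bar'

Decoded: "test hello code bar"


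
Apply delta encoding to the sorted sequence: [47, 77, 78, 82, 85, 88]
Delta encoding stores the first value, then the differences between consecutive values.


First value: 47
Deltas:
  77 - 47 = 30
  78 - 77 = 1
  82 - 78 = 4
  85 - 82 = 3
  88 - 85 = 3


Delta encoded: [47, 30, 1, 4, 3, 3]


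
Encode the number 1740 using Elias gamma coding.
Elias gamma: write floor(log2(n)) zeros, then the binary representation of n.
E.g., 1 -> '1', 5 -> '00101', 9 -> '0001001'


num_bits = floor(log2(1740)) + 1 = 11
leading_zeros = num_bits - 1 = 10
binary(1740) = 11011001100

Elias gamma(1740) = '0000000000' + '11011001100' = 000000000011011001100 (21 bits)


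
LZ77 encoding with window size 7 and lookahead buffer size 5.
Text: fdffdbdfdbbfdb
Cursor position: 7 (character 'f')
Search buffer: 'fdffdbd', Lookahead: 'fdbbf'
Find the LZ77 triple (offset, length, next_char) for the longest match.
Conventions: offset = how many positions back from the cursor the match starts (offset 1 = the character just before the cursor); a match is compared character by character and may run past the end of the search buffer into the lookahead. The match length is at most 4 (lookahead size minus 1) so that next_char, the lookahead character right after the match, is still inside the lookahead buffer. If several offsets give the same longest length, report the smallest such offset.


Try each offset into the search buffer:
  offset=1 (pos 6, char 'd'): match length 0
  offset=2 (pos 5, char 'b'): match length 0
  offset=3 (pos 4, char 'd'): match length 0
  offset=4 (pos 3, char 'f'): match length 3
  offset=5 (pos 2, char 'f'): match length 1
  offset=6 (pos 1, char 'd'): match length 0
  offset=7 (pos 0, char 'f'): match length 2
Longest match has length 3 at offset 4.
next_char = character at position 7 + 3 = 10 -> 'b'

Best match: offset=4, length=3 (matching 'fdb' starting at position 3)
LZ77 triple: (4, 3, 'b')


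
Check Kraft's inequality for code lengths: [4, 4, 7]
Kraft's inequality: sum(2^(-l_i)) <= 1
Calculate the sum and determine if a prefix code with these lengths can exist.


Sum = 2^(-4) + 2^(-4) + 2^(-7)
    = 0.0625 + 0.0625 + 0.0078125
    = 17/128 = 0.1328125
Since 0.1328125 <= 1, Kraft's inequality IS satisfied.
A prefix code with these lengths CAN exist.

Kraft sum = 0.1328125. Satisfied.


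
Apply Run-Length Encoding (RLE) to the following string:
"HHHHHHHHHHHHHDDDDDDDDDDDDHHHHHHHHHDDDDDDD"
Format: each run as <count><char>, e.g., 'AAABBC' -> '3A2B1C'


Scanning runs left to right:
  i=0: run of 'H' x 13 -> '13H'
  i=13: run of 'D' x 12 -> '12D'
  i=25: run of 'H' x 9 -> '9H'
  i=34: run of 'D' x 7 -> '7D'

RLE = 13H12D9H7D


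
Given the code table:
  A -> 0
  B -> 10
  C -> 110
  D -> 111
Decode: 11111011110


Decoding:
111 -> D
110 -> C
111 -> D
10 -> B


Result: DCDB


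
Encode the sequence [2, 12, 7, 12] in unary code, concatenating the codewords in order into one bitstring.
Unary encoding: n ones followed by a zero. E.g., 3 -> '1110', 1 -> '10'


Encode each number as n ones followed by a terminating 0:
  2 -> 110 (3 bits)
  12 -> 1111111111110 (13 bits)
  7 -> 11111110 (8 bits)
  12 -> 1111111111110 (13 bits)
Total length = 3 + 13 + 8 + 13 = 37 bits.

Unary([2, 12, 7, 12]) = 1101111111111110111111101111111111110 (37 bits)


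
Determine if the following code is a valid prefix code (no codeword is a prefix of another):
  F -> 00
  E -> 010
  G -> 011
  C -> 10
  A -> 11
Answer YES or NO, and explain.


Checking each pair (does one codeword prefix another?):
  F='00' vs E='010': no prefix
  F='00' vs G='011': no prefix
  F='00' vs C='10': no prefix
  F='00' vs A='11': no prefix
  E='010' vs F='00': no prefix
  E='010' vs G='011': no prefix
  E='010' vs C='10': no prefix
  E='010' vs A='11': no prefix
  G='011' vs F='00': no prefix
  G='011' vs E='010': no prefix
  G='011' vs C='10': no prefix
  G='011' vs A='11': no prefix
  C='10' vs F='00': no prefix
  C='10' vs E='010': no prefix
  C='10' vs G='011': no prefix
  C='10' vs A='11': no prefix
  A='11' vs F='00': no prefix
  A='11' vs E='010': no prefix
  A='11' vs G='011': no prefix
  A='11' vs C='10': no prefix
No violation found over all pairs.

YES -- this is a valid prefix code. No codeword is a prefix of any other codeword.


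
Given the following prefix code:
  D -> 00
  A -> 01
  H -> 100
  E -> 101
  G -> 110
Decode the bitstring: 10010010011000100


Decoding step by step:
Bits 100 -> H
Bits 100 -> H
Bits 100 -> H
Bits 110 -> G
Bits 00 -> D
Bits 100 -> H


Decoded message: HHHGDH


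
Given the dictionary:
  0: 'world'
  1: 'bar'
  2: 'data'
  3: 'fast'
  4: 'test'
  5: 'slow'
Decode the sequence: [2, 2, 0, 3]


Look up each index in the dictionary:
  2 -> 'data'
  2 -> 'data'
  0 -> 'world'
  3 -> 'fast'

Decoded: "data data world fast"


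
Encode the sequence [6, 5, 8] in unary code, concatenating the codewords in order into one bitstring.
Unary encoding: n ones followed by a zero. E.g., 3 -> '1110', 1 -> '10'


Encode each number as n ones followed by a terminating 0:
  6 -> 1111110 (7 bits)
  5 -> 111110 (6 bits)
  8 -> 111111110 (9 bits)
Total length = 7 + 6 + 9 = 22 bits.

Unary([6, 5, 8]) = 1111110111110111111110 (22 bits)


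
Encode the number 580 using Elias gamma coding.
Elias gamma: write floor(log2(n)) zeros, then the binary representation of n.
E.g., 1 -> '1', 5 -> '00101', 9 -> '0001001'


num_bits = floor(log2(580)) + 1 = 10
leading_zeros = num_bits - 1 = 9
binary(580) = 1001000100

Elias gamma(580) = '000000000' + '1001000100' = 0000000001001000100 (19 bits)


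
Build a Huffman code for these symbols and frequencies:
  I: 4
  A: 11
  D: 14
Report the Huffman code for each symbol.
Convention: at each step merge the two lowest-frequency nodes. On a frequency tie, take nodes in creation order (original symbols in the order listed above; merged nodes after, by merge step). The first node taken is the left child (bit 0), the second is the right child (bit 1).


Huffman tree construction:
Step 1: Merge I(4) + A(11) = 15
Step 2: Merge D(14) + (I+A)(15) = 29
Read each symbol's code off the tree from the root (left child = 0, right child = 1).

Codes:
  I: 10 (length 2)
  A: 11 (length 2)
  D: 0 (length 1)
Average code length: 44/29 = 1.5172 bits/symbol


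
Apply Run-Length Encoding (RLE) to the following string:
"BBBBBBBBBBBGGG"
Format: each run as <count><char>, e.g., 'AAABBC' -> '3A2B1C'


Scanning runs left to right:
  i=0: run of 'B' x 11 -> '11B'
  i=11: run of 'G' x 3 -> '3G'

RLE = 11B3G


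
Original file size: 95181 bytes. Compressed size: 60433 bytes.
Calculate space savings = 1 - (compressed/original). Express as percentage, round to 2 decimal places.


ratio = compressed/original = 60433/95181 = 0.634927
savings = 1 - ratio = 1 - 0.634927 = 0.365073
as a percentage: 0.365073 * 100 = 36.51%

Space savings = 1 - 60433/95181 = 36.51%


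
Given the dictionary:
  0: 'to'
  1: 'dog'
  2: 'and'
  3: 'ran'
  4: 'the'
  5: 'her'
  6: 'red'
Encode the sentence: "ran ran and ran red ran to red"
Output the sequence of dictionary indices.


Look up each word in the dictionary:
  'ran' -> 3
  'ran' -> 3
  'and' -> 2
  'ran' -> 3
  'red' -> 6
  'ran' -> 3
  'to' -> 0
  'red' -> 6

Encoded: [3, 3, 2, 3, 6, 3, 0, 6]


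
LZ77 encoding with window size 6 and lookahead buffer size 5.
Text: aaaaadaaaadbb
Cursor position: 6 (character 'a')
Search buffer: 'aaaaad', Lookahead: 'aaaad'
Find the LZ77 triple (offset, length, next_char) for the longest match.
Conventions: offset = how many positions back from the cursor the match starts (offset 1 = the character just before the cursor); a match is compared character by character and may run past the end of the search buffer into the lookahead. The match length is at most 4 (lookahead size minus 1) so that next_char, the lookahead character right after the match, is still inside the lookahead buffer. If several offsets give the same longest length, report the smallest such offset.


Try each offset into the search buffer:
  offset=1 (pos 5, char 'd'): match length 0
  offset=2 (pos 4, char 'a'): match length 1
  offset=3 (pos 3, char 'a'): match length 2
  offset=4 (pos 2, char 'a'): match length 3
  offset=5 (pos 1, char 'a'): match length 4
  offset=6 (pos 0, char 'a'): match length 4
Longest match has length 4, found at offsets 5, 6; take the smallest, offset 5.
next_char = character at position 6 + 4 = 10 -> 'd'

Best match: offset=5, length=4 (matching 'aaaa' starting at position 1)
LZ77 triple: (5, 4, 'd')


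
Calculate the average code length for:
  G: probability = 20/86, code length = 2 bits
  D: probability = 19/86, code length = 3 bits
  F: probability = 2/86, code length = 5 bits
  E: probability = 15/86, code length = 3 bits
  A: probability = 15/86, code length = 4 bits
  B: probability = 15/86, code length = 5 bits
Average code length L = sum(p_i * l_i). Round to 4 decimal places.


Weighted contributions p_i * l_i:
  G: (20/86) * 2 = 40/86
  D: (19/86) * 3 = 57/86
  F: (2/86) * 5 = 10/86
  E: (15/86) * 3 = 45/86
  A: (15/86) * 4 = 60/86
  B: (15/86) * 5 = 75/86
Sum = (40 + 57 + 10 + 45 + 60 + 75)/86 = 287/86

L = 287/86 = 3.3372 bits/symbol


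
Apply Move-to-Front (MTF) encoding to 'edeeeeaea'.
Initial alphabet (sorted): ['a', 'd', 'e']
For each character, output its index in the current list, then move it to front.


MTF encoding:
'e': index 2 in ['a', 'd', 'e'] -> ['e', 'a', 'd']
'd': index 2 in ['e', 'a', 'd'] -> ['d', 'e', 'a']
'e': index 1 in ['d', 'e', 'a'] -> ['e', 'd', 'a']
'e': index 0 in ['e', 'd', 'a'] -> ['e', 'd', 'a']
'e': index 0 in ['e', 'd', 'a'] -> ['e', 'd', 'a']
'e': index 0 in ['e', 'd', 'a'] -> ['e', 'd', 'a']
'a': index 2 in ['e', 'd', 'a'] -> ['a', 'e', 'd']
'e': index 1 in ['a', 'e', 'd'] -> ['e', 'a', 'd']
'a': index 1 in ['e', 'a', 'd'] -> ['a', 'e', 'd']


Output: [2, 2, 1, 0, 0, 0, 2, 1, 1]


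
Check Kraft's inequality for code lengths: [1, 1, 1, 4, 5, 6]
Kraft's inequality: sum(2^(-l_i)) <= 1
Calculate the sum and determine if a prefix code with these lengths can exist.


Sum = 2^(-1) + 2^(-1) + 2^(-1) + 2^(-4) + 2^(-5) + 2^(-6)
    = 0.5 + 0.5 + 0.5 + 0.0625 + 0.03125 + 0.015625
    = 103/64 = 1.609375
Since 1.609375 > 1, Kraft's inequality is NOT satisfied.
A prefix code with these lengths CANNOT exist.

Kraft sum = 1.609375. Not satisfied.


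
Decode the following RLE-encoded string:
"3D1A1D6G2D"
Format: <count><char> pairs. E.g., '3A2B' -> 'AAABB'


Expanding each <count><char> pair:
  3D -> 'DDD'
  1A -> 'A'
  1D -> 'D'
  6G -> 'GGGGGG'
  2D -> 'DD'

Decoded = DDDADGGGGGGDD


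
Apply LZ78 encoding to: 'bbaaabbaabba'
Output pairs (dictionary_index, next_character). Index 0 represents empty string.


LZ78 encoding steps:
Dictionary: {0: ''}
Step 1: w='' (idx 0), next='b' -> output (0, 'b'), add 'b' as idx 1
Step 2: w='b' (idx 1), next='a' -> output (1, 'a'), add 'ba' as idx 2
Step 3: w='' (idx 0), next='a' -> output (0, 'a'), add 'a' as idx 3
Step 4: w='a' (idx 3), next='b' -> output (3, 'b'), add 'ab' as idx 4
Step 5: w='ba' (idx 2), next='a' -> output (2, 'a'), add 'baa' as idx 5
Step 6: w='b' (idx 1), next='b' -> output (1, 'b'), add 'bb' as idx 6
Step 7: w='a' (idx 3), end of input -> output (3, '')


Encoded: [(0, 'b'), (1, 'a'), (0, 'a'), (3, 'b'), (2, 'a'), (1, 'b'), (3, '')]


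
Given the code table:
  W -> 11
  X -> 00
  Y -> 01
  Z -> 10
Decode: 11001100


Decoding:
11 -> W
00 -> X
11 -> W
00 -> X


Result: WXWX


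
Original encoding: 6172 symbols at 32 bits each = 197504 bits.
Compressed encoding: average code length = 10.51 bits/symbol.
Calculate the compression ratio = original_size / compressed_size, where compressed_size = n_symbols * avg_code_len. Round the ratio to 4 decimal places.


original_size = n_symbols * orig_bits = 6172 * 32 = 197504 bits
compressed_size = n_symbols * avg_code_len = 6172 * 10.51 = 64867.72 bits
ratio = original_size / compressed_size = 197504 / 64867.72 = 3.0447

Compression ratio = 3.0447


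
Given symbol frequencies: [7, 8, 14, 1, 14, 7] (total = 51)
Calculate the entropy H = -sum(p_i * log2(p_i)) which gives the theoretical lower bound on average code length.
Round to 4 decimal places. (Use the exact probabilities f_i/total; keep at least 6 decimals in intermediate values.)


Per-symbol terms -p_i * log2(p_i) with p_i = f_i/51:
  p = 7/51 = 0.137255: log2(p) = -2.865070, -p*log2(p) = 0.393245
  p = 8/51 = 0.156863: log2(p) = -2.672425, -p*log2(p) = 0.419204
  p = 14/51 = 0.274510: log2(p) = -1.865070, -p*log2(p) = 0.511980
  p = 1/51 = 0.019608: log2(p) = -5.672425, -p*log2(p) = 0.111224
  p = 14/51 = 0.274510: log2(p) = -1.865070, -p*log2(p) = 0.511980
  p = 7/51 = 0.137255: log2(p) = -2.865070, -p*log2(p) = 0.393245
H = 0.393245 + 0.419204 + 0.511980 + 0.111224 + 0.511980 + 0.393245 = 2.340878

H = 2.3409 bits/symbol


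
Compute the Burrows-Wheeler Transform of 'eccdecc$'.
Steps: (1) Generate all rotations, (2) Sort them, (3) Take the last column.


Rotations (sorted):
  0: $eccdecc -> last char: c
  1: c$eccdec -> last char: c
  2: cc$eccde -> last char: e
  3: ccdecc$e -> last char: e
  4: cdecc$ec -> last char: c
  5: decc$ecc -> last char: c
  6: ecc$eccd -> last char: d
  7: eccdecc$ -> last char: $


BWT = cceeccd$


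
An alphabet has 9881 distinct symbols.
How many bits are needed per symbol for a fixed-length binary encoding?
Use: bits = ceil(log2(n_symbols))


log2(9881) = 13.2704
Bracket: 2^13 = 8192 < 9881 <= 2^14 = 16384
So ceil(log2(9881)) = 14

bits = ceil(log2(9881)) = ceil(13.2704) = 14 bits


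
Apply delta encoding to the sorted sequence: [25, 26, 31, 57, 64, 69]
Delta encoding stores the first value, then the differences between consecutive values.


First value: 25
Deltas:
  26 - 25 = 1
  31 - 26 = 5
  57 - 31 = 26
  64 - 57 = 7
  69 - 64 = 5


Delta encoded: [25, 1, 5, 26, 7, 5]


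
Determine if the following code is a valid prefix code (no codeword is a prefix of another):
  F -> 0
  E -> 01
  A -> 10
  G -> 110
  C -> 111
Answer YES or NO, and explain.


Checking each pair (does one codeword prefix another?):
  F='0' vs E='01': prefix -- VIOLATION

NO -- this is NOT a valid prefix code. F (0) is a prefix of E (01).


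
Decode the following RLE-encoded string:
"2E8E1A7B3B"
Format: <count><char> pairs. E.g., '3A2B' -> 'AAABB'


Expanding each <count><char> pair:
  2E -> 'EE'
  8E -> 'EEEEEEEE'
  1A -> 'A'
  7B -> 'BBBBBBB'
  3B -> 'BBB'

Decoded = EEEEEEEEEEABBBBBBBBBB


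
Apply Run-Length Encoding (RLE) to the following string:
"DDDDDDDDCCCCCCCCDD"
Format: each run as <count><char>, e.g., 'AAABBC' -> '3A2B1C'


Scanning runs left to right:
  i=0: run of 'D' x 8 -> '8D'
  i=8: run of 'C' x 8 -> '8C'
  i=16: run of 'D' x 2 -> '2D'

RLE = 8D8C2D


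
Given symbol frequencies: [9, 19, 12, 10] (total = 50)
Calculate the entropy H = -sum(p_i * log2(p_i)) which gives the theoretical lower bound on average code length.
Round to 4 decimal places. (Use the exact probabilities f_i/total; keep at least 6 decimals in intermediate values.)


Per-symbol terms -p_i * log2(p_i) with p_i = f_i/50:
  p = 9/50 = 0.180000: log2(p) = -2.473931, -p*log2(p) = 0.445308
  p = 19/50 = 0.380000: log2(p) = -1.395929, -p*log2(p) = 0.530453
  p = 12/50 = 0.240000: log2(p) = -2.058894, -p*log2(p) = 0.494134
  p = 10/50 = 0.200000: log2(p) = -2.321928, -p*log2(p) = 0.464386
H = 0.445308 + 0.530453 + 0.494134 + 0.464386 = 1.934281

H = 1.9343 bits/symbol


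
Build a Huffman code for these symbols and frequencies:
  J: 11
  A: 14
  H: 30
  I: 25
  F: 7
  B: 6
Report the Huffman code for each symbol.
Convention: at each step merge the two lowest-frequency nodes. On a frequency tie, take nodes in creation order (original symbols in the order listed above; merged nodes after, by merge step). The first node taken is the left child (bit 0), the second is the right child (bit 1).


Huffman tree construction:
Step 1: Merge B(6) + F(7) = 13
Step 2: Merge J(11) + (B+F)(13) = 24
Step 3: Merge A(14) + (J+(B+F))(24) = 38
Step 4: Merge I(25) + H(30) = 55
Step 5: Merge (A+(J+(B+F)))(38) + (I+H)(55) = 93
Read each symbol's code off the tree from the root (left child = 0, right child = 1).

Codes:
  J: 010 (length 3)
  A: 00 (length 2)
  H: 11 (length 2)
  I: 10 (length 2)
  F: 0111 (length 4)
  B: 0110 (length 4)
Average code length: 223/93 = 2.3978 bits/symbol


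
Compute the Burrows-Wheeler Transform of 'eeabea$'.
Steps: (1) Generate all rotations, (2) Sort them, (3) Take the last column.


Rotations (sorted):
  0: $eeabea -> last char: a
  1: a$eeabe -> last char: e
  2: abea$ee -> last char: e
  3: bea$eea -> last char: a
  4: ea$eeab -> last char: b
  5: eabea$e -> last char: e
  6: eeabea$ -> last char: $


BWT = aeeabe$


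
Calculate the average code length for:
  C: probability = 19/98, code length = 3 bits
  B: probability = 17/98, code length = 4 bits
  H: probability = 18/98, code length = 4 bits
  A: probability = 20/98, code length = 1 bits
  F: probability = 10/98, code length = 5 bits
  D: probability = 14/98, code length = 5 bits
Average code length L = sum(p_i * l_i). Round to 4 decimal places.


Weighted contributions p_i * l_i:
  C: (19/98) * 3 = 57/98
  B: (17/98) * 4 = 68/98
  H: (18/98) * 4 = 72/98
  A: (20/98) * 1 = 20/98
  F: (10/98) * 5 = 50/98
  D: (14/98) * 5 = 70/98
Sum = (57 + 68 + 72 + 20 + 50 + 70)/98 = 337/98

L = 337/98 = 3.4388 bits/symbol


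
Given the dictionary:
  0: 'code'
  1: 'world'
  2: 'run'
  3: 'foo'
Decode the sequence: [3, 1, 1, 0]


Look up each index in the dictionary:
  3 -> 'foo'
  1 -> 'world'
  1 -> 'world'
  0 -> 'code'

Decoded: "foo world world code"


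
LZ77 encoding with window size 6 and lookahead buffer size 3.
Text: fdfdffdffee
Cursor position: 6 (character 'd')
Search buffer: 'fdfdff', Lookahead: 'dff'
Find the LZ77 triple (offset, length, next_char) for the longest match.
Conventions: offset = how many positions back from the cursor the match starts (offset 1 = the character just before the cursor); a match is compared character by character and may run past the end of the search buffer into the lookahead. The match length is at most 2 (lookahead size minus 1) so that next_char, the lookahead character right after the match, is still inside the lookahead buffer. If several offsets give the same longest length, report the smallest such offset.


Try each offset into the search buffer:
  offset=1 (pos 5, char 'f'): match length 0
  offset=2 (pos 4, char 'f'): match length 0
  offset=3 (pos 3, char 'd'): match length 2
  offset=4 (pos 2, char 'f'): match length 0
  offset=5 (pos 1, char 'd'): match length 2
  offset=6 (pos 0, char 'f'): match length 0
Longest match has length 2, found at offsets 3, 5; take the smallest, offset 3.
next_char = character at position 6 + 2 = 8 -> 'f'

Best match: offset=3, length=2 (matching 'df' starting at position 3)
LZ77 triple: (3, 2, 'f')


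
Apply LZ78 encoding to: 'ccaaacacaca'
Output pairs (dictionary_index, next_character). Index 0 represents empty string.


LZ78 encoding steps:
Dictionary: {0: ''}
Step 1: w='' (idx 0), next='c' -> output (0, 'c'), add 'c' as idx 1
Step 2: w='c' (idx 1), next='a' -> output (1, 'a'), add 'ca' as idx 2
Step 3: w='' (idx 0), next='a' -> output (0, 'a'), add 'a' as idx 3
Step 4: w='a' (idx 3), next='c' -> output (3, 'c'), add 'ac' as idx 4
Step 5: w='ac' (idx 4), next='a' -> output (4, 'a'), add 'aca' as idx 5
Step 6: w='ca' (idx 2), end of input -> output (2, '')


Encoded: [(0, 'c'), (1, 'a'), (0, 'a'), (3, 'c'), (4, 'a'), (2, '')]


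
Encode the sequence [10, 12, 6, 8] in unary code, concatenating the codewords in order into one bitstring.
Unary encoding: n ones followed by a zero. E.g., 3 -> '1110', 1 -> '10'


Encode each number as n ones followed by a terminating 0:
  10 -> 11111111110 (11 bits)
  12 -> 1111111111110 (13 bits)
  6 -> 1111110 (7 bits)
  8 -> 111111110 (9 bits)
Total length = 11 + 13 + 7 + 9 = 40 bits.

Unary([10, 12, 6, 8]) = 1111111111011111111111101111110111111110 (40 bits)


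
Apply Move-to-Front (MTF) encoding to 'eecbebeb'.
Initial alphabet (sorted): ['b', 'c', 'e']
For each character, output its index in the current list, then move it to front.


MTF encoding:
'e': index 2 in ['b', 'c', 'e'] -> ['e', 'b', 'c']
'e': index 0 in ['e', 'b', 'c'] -> ['e', 'b', 'c']
'c': index 2 in ['e', 'b', 'c'] -> ['c', 'e', 'b']
'b': index 2 in ['c', 'e', 'b'] -> ['b', 'c', 'e']
'e': index 2 in ['b', 'c', 'e'] -> ['e', 'b', 'c']
'b': index 1 in ['e', 'b', 'c'] -> ['b', 'e', 'c']
'e': index 1 in ['b', 'e', 'c'] -> ['e', 'b', 'c']
'b': index 1 in ['e', 'b', 'c'] -> ['b', 'e', 'c']


Output: [2, 0, 2, 2, 2, 1, 1, 1]


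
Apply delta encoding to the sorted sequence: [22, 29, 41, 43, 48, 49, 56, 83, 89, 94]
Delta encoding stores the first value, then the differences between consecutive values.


First value: 22
Deltas:
  29 - 22 = 7
  41 - 29 = 12
  43 - 41 = 2
  48 - 43 = 5
  49 - 48 = 1
  56 - 49 = 7
  83 - 56 = 27
  89 - 83 = 6
  94 - 89 = 5


Delta encoded: [22, 7, 12, 2, 5, 1, 7, 27, 6, 5]


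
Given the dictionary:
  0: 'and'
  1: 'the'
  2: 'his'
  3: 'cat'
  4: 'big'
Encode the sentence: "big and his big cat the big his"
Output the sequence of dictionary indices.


Look up each word in the dictionary:
  'big' -> 4
  'and' -> 0
  'his' -> 2
  'big' -> 4
  'cat' -> 3
  'the' -> 1
  'big' -> 4
  'his' -> 2

Encoded: [4, 0, 2, 4, 3, 1, 4, 2]


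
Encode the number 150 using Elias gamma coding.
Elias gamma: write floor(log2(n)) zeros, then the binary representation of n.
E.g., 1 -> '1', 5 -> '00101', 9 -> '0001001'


num_bits = floor(log2(150)) + 1 = 8
leading_zeros = num_bits - 1 = 7
binary(150) = 10010110

Elias gamma(150) = '0000000' + '10010110' = 000000010010110 (15 bits)


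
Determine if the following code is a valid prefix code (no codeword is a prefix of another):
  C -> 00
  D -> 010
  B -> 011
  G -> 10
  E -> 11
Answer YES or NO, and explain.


Checking each pair (does one codeword prefix another?):
  C='00' vs D='010': no prefix
  C='00' vs B='011': no prefix
  C='00' vs G='10': no prefix
  C='00' vs E='11': no prefix
  D='010' vs C='00': no prefix
  D='010' vs B='011': no prefix
  D='010' vs G='10': no prefix
  D='010' vs E='11': no prefix
  B='011' vs C='00': no prefix
  B='011' vs D='010': no prefix
  B='011' vs G='10': no prefix
  B='011' vs E='11': no prefix
  G='10' vs C='00': no prefix
  G='10' vs D='010': no prefix
  G='10' vs B='011': no prefix
  G='10' vs E='11': no prefix
  E='11' vs C='00': no prefix
  E='11' vs D='010': no prefix
  E='11' vs B='011': no prefix
  E='11' vs G='10': no prefix
No violation found over all pairs.

YES -- this is a valid prefix code. No codeword is a prefix of any other codeword.


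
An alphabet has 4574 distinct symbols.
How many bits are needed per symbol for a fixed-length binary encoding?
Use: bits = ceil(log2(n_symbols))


log2(4574) = 12.1592
Bracket: 2^12 = 4096 < 4574 <= 2^13 = 8192
So ceil(log2(4574)) = 13

bits = ceil(log2(4574)) = ceil(12.1592) = 13 bits


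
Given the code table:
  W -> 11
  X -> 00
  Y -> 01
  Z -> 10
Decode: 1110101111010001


Decoding:
11 -> W
10 -> Z
10 -> Z
11 -> W
11 -> W
01 -> Y
00 -> X
01 -> Y


Result: WZZWWYXY


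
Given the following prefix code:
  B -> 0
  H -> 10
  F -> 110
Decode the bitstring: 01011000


Decoding step by step:
Bits 0 -> B
Bits 10 -> H
Bits 110 -> F
Bits 0 -> B
Bits 0 -> B


Decoded message: BHFBB


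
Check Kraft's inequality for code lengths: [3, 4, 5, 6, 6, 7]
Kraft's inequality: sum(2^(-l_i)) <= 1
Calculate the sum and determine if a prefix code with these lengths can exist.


Sum = 2^(-3) + 2^(-4) + 2^(-5) + 2^(-6) + 2^(-6) + 2^(-7)
    = 0.125 + 0.0625 + 0.03125 + 0.015625 + 0.015625 + 0.0078125
    = 33/128 = 0.2578125
Since 0.2578125 <= 1, Kraft's inequality IS satisfied.
A prefix code with these lengths CAN exist.

Kraft sum = 0.2578125. Satisfied.


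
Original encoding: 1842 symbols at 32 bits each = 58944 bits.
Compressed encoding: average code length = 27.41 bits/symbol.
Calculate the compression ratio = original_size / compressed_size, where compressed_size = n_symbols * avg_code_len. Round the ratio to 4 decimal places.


original_size = n_symbols * orig_bits = 1842 * 32 = 58944 bits
compressed_size = n_symbols * avg_code_len = 1842 * 27.41 = 50489.22 bits
ratio = original_size / compressed_size = 58944 / 50489.22 = 1.1675

Compression ratio = 1.1675


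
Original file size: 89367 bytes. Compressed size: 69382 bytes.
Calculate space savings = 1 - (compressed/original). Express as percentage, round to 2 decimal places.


ratio = compressed/original = 69382/89367 = 0.776372
savings = 1 - ratio = 1 - 0.776372 = 0.223628
as a percentage: 0.223628 * 100 = 22.36%

Space savings = 1 - 69382/89367 = 22.36%


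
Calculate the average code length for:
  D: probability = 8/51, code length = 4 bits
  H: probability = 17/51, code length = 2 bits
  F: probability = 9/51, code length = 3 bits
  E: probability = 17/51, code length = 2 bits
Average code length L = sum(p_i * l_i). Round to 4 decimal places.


Weighted contributions p_i * l_i:
  D: (8/51) * 4 = 32/51
  H: (17/51) * 2 = 34/51
  F: (9/51) * 3 = 27/51
  E: (17/51) * 2 = 34/51
Sum = (32 + 34 + 27 + 34)/51 = 127/51

L = 127/51 = 2.4902 bits/symbol


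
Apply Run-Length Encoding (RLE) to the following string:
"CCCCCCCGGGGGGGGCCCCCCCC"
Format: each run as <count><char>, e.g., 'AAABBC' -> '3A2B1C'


Scanning runs left to right:
  i=0: run of 'C' x 7 -> '7C'
  i=7: run of 'G' x 8 -> '8G'
  i=15: run of 'C' x 8 -> '8C'

RLE = 7C8G8C


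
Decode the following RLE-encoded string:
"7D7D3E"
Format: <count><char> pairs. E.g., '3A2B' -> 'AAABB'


Expanding each <count><char> pair:
  7D -> 'DDDDDDD'
  7D -> 'DDDDDDD'
  3E -> 'EEE'

Decoded = DDDDDDDDDDDDDDEEE


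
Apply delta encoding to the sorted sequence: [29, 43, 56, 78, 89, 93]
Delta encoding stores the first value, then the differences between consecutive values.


First value: 29
Deltas:
  43 - 29 = 14
  56 - 43 = 13
  78 - 56 = 22
  89 - 78 = 11
  93 - 89 = 4


Delta encoded: [29, 14, 13, 22, 11, 4]


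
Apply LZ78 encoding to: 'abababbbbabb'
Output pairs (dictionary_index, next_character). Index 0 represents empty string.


LZ78 encoding steps:
Dictionary: {0: ''}
Step 1: w='' (idx 0), next='a' -> output (0, 'a'), add 'a' as idx 1
Step 2: w='' (idx 0), next='b' -> output (0, 'b'), add 'b' as idx 2
Step 3: w='a' (idx 1), next='b' -> output (1, 'b'), add 'ab' as idx 3
Step 4: w='ab' (idx 3), next='b' -> output (3, 'b'), add 'abb' as idx 4
Step 5: w='b' (idx 2), next='b' -> output (2, 'b'), add 'bb' as idx 5
Step 6: w='abb' (idx 4), end of input -> output (4, '')


Encoded: [(0, 'a'), (0, 'b'), (1, 'b'), (3, 'b'), (2, 'b'), (4, '')]


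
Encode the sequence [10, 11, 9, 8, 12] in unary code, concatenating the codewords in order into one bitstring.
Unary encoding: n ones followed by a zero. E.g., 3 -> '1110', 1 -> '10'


Encode each number as n ones followed by a terminating 0:
  10 -> 11111111110 (11 bits)
  11 -> 111111111110 (12 bits)
  9 -> 1111111110 (10 bits)
  8 -> 111111110 (9 bits)
  12 -> 1111111111110 (13 bits)
Total length = 11 + 12 + 10 + 9 + 13 = 55 bits.

Unary([10, 11, 9, 8, 12]) = 1111111111011111111111011111111101111111101111111111110 (55 bits)


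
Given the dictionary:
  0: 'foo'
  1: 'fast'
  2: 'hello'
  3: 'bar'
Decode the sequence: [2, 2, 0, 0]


Look up each index in the dictionary:
  2 -> 'hello'
  2 -> 'hello'
  0 -> 'foo'
  0 -> 'foo'

Decoded: "hello hello foo foo"


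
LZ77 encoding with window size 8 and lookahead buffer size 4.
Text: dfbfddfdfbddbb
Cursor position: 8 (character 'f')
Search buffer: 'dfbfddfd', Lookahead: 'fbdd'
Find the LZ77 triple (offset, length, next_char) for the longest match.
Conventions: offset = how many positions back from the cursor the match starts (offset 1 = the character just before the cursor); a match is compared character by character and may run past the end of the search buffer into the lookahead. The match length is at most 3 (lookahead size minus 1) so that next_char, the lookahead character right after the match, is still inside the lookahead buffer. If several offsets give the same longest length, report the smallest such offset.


Try each offset into the search buffer:
  offset=1 (pos 7, char 'd'): match length 0
  offset=2 (pos 6, char 'f'): match length 1
  offset=3 (pos 5, char 'd'): match length 0
  offset=4 (pos 4, char 'd'): match length 0
  offset=5 (pos 3, char 'f'): match length 1
  offset=6 (pos 2, char 'b'): match length 0
  offset=7 (pos 1, char 'f'): match length 2
  offset=8 (pos 0, char 'd'): match length 0
Longest match has length 2 at offset 7.
next_char = character at position 8 + 2 = 10 -> 'd'

Best match: offset=7, length=2 (matching 'fb' starting at position 1)
LZ77 triple: (7, 2, 'd')


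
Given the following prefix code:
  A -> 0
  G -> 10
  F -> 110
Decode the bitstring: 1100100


Decoding step by step:
Bits 110 -> F
Bits 0 -> A
Bits 10 -> G
Bits 0 -> A


Decoded message: FAGA


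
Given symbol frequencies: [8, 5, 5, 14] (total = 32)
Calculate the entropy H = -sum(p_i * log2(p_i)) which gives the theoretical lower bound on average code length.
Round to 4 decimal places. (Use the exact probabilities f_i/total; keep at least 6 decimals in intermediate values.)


Per-symbol terms -p_i * log2(p_i) with p_i = f_i/32:
  p = 8/32 = 0.250000: log2(p) = -2.000000, -p*log2(p) = 0.500000
  p = 5/32 = 0.156250: log2(p) = -2.678072, -p*log2(p) = 0.418449
  p = 5/32 = 0.156250: log2(p) = -2.678072, -p*log2(p) = 0.418449
  p = 14/32 = 0.437500: log2(p) = -1.192645, -p*log2(p) = 0.521782
H = 0.500000 + 0.418449 + 0.418449 + 0.521782 = 1.858680

H = 1.8587 bits/symbol


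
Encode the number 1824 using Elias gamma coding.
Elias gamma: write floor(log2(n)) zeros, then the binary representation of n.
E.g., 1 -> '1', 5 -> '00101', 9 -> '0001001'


num_bits = floor(log2(1824)) + 1 = 11
leading_zeros = num_bits - 1 = 10
binary(1824) = 11100100000

Elias gamma(1824) = '0000000000' + '11100100000' = 000000000011100100000 (21 bits)


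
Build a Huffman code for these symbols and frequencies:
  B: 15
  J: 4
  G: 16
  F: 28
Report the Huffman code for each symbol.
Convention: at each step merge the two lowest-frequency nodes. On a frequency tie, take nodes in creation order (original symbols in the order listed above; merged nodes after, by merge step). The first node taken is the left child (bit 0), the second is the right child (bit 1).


Huffman tree construction:
Step 1: Merge J(4) + B(15) = 19
Step 2: Merge G(16) + (J+B)(19) = 35
Step 3: Merge F(28) + (G+(J+B))(35) = 63
Read each symbol's code off the tree from the root (left child = 0, right child = 1).

Codes:
  B: 111 (length 3)
  J: 110 (length 3)
  G: 10 (length 2)
  F: 0 (length 1)
Average code length: 117/63 = 1.8571 bits/symbol


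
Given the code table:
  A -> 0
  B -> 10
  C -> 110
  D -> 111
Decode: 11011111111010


Decoding:
110 -> C
111 -> D
111 -> D
110 -> C
10 -> B


Result: CDDCB


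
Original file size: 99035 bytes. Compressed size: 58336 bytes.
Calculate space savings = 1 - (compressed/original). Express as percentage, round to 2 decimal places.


ratio = compressed/original = 58336/99035 = 0.589044
savings = 1 - ratio = 1 - 0.589044 = 0.410956
as a percentage: 0.410956 * 100 = 41.1%

Space savings = 1 - 58336/99035 = 41.1%


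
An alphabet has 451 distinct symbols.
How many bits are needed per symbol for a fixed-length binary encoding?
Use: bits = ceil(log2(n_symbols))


log2(451) = 8.817
Bracket: 2^8 = 256 < 451 <= 2^9 = 512
So ceil(log2(451)) = 9

bits = ceil(log2(451)) = ceil(8.817) = 9 bits


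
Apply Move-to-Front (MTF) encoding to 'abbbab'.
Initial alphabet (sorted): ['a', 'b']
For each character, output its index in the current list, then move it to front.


MTF encoding:
'a': index 0 in ['a', 'b'] -> ['a', 'b']
'b': index 1 in ['a', 'b'] -> ['b', 'a']
'b': index 0 in ['b', 'a'] -> ['b', 'a']
'b': index 0 in ['b', 'a'] -> ['b', 'a']
'a': index 1 in ['b', 'a'] -> ['a', 'b']
'b': index 1 in ['a', 'b'] -> ['b', 'a']


Output: [0, 1, 0, 0, 1, 1]


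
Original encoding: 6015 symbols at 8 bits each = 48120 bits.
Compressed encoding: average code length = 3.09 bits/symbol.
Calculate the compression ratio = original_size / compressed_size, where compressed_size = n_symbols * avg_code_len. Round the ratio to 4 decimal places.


original_size = n_symbols * orig_bits = 6015 * 8 = 48120 bits
compressed_size = n_symbols * avg_code_len = 6015 * 3.09 = 18586.35 bits
ratio = original_size / compressed_size = 48120 / 18586.35 = 2.589

Compression ratio = 2.589


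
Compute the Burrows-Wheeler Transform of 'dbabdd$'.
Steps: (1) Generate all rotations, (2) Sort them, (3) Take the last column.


Rotations (sorted):
  0: $dbabdd -> last char: d
  1: abdd$db -> last char: b
  2: babdd$d -> last char: d
  3: bdd$dba -> last char: a
  4: d$dbabd -> last char: d
  5: dbabdd$ -> last char: $
  6: dd$dbab -> last char: b


BWT = dbdad$b


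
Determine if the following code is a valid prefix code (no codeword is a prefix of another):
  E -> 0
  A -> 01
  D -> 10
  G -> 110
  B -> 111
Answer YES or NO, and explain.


Checking each pair (does one codeword prefix another?):
  E='0' vs A='01': prefix -- VIOLATION

NO -- this is NOT a valid prefix code. E (0) is a prefix of A (01).


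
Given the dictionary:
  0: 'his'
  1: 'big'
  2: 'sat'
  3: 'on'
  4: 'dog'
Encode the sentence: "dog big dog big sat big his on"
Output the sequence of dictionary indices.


Look up each word in the dictionary:
  'dog' -> 4
  'big' -> 1
  'dog' -> 4
  'big' -> 1
  'sat' -> 2
  'big' -> 1
  'his' -> 0
  'on' -> 3

Encoded: [4, 1, 4, 1, 2, 1, 0, 3]
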